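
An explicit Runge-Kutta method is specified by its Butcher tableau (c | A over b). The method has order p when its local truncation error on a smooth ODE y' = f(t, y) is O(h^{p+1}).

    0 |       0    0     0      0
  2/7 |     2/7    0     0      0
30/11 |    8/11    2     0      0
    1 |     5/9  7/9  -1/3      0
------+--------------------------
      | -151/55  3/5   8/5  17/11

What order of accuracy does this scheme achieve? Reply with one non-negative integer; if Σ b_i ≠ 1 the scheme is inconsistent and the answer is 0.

1

b = (-151/55, 3/5, 8/5, 17/11)
c = (0, 2/7, 30/11, 1)
Ac = (0, 0, 4/7, -68/99)
Σ b_i: (-151/55)·1 + 3/5·1 + 8/5·1 + 17/11·1 = 1 ✓
b·c: 3/5·2/7 + 8/5·30/11 + 17/11·1 = 2341/385 ≠ 1/2 ⇒ order 1.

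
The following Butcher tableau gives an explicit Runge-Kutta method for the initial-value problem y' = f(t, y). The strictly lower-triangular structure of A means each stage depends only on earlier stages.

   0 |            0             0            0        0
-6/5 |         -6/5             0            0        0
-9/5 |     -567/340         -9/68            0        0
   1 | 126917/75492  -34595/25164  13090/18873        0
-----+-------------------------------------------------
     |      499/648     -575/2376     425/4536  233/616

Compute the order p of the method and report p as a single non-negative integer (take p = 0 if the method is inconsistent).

4

b = (499/648, -575/2376, 425/4536, 233/616)
c = (0, -6/5, -9/5, 1)
Ac = (0, 0, 27/170, 187/466)
Σ b_i: 499/648·1 + (-575/2376)·1 + 425/4536·1 + 233/616·1 = 1 ✓
b·c: (-575/2376)·(-6/5) + 425/4536·(-9/5) + 233/616·1 = 1/2 ✓
b·c²: (-575/2376)·36/25 + 425/4536·81/25 + 233/616·1 = 1/3 ✓
b·Ac: 425/4536·27/170 + 233/616·187/466 = 1/6 ✓
b·c³: (-575/2376)·(-216/125) + 425/4536·(-729/125) + 233/616·1 = 1/4 ✓
b·(c∘Ac): 425/4536·(-243/850) + 233/616·187/466 = 1/8 ✓
b·Ac²: 425/4536·(-81/425) + 233/616·187/699 = 1/12 ✓
b·A²c: 233/616·77/699 = 1/24 ✓; 4 stages ⇒ order 4.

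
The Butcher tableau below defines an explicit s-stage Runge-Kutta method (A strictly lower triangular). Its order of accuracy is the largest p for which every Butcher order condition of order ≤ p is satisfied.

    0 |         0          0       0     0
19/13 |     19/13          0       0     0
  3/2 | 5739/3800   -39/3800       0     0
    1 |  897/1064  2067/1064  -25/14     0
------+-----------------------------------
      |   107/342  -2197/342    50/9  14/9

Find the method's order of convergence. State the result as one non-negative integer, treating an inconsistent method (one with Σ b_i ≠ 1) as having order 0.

4

b = (107/342, -2197/342, 50/9, 14/9)
c = (0, 19/13, 3/2, 1)
Ac = (0, 0, -3/200, 9/56)
Σ b_i: 107/342·1 + (-2197/342)·1 + 50/9·1 + 14/9·1 = 1 ✓
b·c: (-2197/342)·19/13 + 50/9·3/2 + 14/9·1 = 1/2 ✓
b·c²: (-2197/342)·361/169 + 50/9·9/4 + 14/9·1 = 1/3 ✓
b·Ac: 50/9·(-3/200) + 14/9·9/56 = 1/6 ✓
b·c³: (-2197/342)·6859/2197 + 50/9·27/8 + 14/9·1 = 1/4 ✓
b·(c∘Ac): 50/9·(-9/400) + 14/9·9/56 = 1/8 ✓
b·Ac²: 50/9·(-57/2600) + 14/9·12/91 = 1/12 ✓
b·A²c: 14/9·3/112 = 1/24 ✓; 4 stages ⇒ order 4.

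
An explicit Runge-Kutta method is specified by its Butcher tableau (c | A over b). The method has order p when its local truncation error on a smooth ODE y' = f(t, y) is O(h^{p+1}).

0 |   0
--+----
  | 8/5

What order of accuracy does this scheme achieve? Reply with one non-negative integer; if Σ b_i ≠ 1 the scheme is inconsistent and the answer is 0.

b = (8/5)
c = (0)
Σ b_i: 8/5·1 = 8/5 ≠ 1 ⇒ order 0.

0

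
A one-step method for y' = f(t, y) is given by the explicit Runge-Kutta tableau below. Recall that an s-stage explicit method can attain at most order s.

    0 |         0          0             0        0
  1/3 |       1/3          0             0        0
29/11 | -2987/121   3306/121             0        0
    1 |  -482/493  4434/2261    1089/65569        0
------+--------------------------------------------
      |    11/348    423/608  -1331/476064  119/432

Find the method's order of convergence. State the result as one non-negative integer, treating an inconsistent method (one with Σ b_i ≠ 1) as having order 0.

4

b = (11/348, 423/608, -1331/476064, 119/432)
c = (0, 1/3, 29/11, 1)
Ac = (0, 0, 1102/121, 83/119)
Σ b_i: 11/348·1 + 423/608·1 + (-1331/476064)·1 + 119/432·1 = 1 ✓
b·c: 423/608·1/3 + (-1331/476064)·29/11 + 119/432·1 = 1/2 ✓
b·c²: 423/608·1/9 + (-1331/476064)·841/121 + 119/432·1 = 1/3 ✓
b·Ac: (-1331/476064)·1102/121 + 119/432·83/119 = 1/6 ✓
b·c³: 423/608·1/27 + (-1331/476064)·24389/1331 + 119/432·1 = 1/4 ✓
b·(c∘Ac): (-1331/476064)·31958/1331 + 119/432·83/119 = 1/8 ✓
b·Ac²: (-1331/476064)·1102/363 + 119/432·1/3 = 1/12 ✓
b·A²c: 119/432·18/119 = 1/24 ✓; 4 stages ⇒ order 4.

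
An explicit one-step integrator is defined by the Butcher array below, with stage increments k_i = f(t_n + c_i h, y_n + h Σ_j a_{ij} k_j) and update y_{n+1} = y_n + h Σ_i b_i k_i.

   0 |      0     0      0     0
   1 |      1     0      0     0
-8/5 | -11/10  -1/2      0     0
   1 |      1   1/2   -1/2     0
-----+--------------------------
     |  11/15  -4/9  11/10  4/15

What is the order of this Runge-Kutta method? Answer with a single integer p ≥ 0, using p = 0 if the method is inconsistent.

b = (11/15, -4/9, 11/10, 4/15)
c = (0, 1, -8/5, 1)
Ac = (0, 0, -1/2, 13/10)
Σ b_i: 11/15·1 + (-4/9)·1 + 11/10·1 + 4/15·1 = 149/90 ≠ 1 ⇒ order 0.

0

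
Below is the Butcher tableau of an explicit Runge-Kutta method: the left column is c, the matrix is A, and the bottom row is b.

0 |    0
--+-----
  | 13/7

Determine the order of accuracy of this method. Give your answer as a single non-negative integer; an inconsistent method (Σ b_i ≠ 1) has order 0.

b = (13/7)
c = (0)
Σ b_i: 13/7·1 = 13/7 ≠ 1 ⇒ order 0.

0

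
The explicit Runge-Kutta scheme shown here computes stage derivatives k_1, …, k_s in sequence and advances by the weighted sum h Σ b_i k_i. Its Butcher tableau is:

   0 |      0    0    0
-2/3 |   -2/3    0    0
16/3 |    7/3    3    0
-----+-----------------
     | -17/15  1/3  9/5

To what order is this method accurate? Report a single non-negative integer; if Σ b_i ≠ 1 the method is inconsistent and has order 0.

b = (-17/15, 1/3, 9/5)
c = (0, -2/3, 16/3)
Ac = (0, 0, -2)
Σ b_i: (-17/15)·1 + 1/3·1 + 9/5·1 = 1 ✓
b·c: 1/3·(-2/3) + 9/5·16/3 = 422/45 ≠ 1/2 ⇒ order 1.

1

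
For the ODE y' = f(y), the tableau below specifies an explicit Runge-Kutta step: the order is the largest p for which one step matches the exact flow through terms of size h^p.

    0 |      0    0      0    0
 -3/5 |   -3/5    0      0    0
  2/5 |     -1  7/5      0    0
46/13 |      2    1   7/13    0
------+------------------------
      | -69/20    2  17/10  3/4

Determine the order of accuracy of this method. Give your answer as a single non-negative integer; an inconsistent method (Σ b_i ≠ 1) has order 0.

b = (-69/20, 2, 17/10, 3/4)
c = (0, -3/5, 2/5, 46/13)
Ac = (0, 0, -21/25, -5/13)
Σ b_i: (-69/20)·1 + 2·1 + 17/10·1 + 3/4·1 = 1 ✓
b·c: 2·(-3/5) + 17/10·2/5 + 3/4·46/13 = 1387/650 ≠ 1/2 ⇒ order 1.

1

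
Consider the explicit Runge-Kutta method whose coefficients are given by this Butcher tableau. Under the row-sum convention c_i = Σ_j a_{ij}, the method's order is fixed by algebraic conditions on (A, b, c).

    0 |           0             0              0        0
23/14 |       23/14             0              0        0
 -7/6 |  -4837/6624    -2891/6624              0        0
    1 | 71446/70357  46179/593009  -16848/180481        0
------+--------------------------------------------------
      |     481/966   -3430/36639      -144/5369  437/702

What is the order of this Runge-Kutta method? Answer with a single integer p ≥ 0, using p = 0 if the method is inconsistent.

b = (481/966, -3430/36639, -144/5369, 437/702)
c = (0, 23/14, -7/6, 1)
Ac = (0, 0, -413/576, 9/38)
Σ b_i: 481/966·1 + (-3430/36639)·1 + (-144/5369)·1 + 437/702·1 = 1 ✓
b·c: (-3430/36639)·23/14 + (-144/5369)·(-7/6) + 437/702·1 = 1/2 ✓
b·c²: (-3430/36639)·529/196 + (-144/5369)·49/36 + 437/702·1 = 1/3 ✓
b·Ac: (-144/5369)·(-413/576) + 437/702·9/38 = 1/6 ✓
b·c³: (-3430/36639)·12167/2744 + (-144/5369)·(-343/216) + 437/702·1 = 1/4 ✓
b·(c∘Ac): (-144/5369)·2891/3456 + 437/702·9/38 = 1/8 ✓
b·Ac²: (-144/5369)·(-1357/1152) + 437/702·1017/12236 = 1/12 ✓
b·A²c: 437/702·117/1748 = 1/24 ✓; 4 stages ⇒ order 4.

4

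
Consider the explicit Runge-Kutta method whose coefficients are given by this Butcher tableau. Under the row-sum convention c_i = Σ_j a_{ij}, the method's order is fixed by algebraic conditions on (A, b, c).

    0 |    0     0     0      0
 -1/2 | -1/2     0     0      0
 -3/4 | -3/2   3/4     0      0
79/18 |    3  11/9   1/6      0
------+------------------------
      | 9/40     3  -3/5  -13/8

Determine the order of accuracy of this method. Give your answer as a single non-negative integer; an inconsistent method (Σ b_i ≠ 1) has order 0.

1

b = (9/40, 3, -3/5, -13/8)
c = (0, -1/2, -3/4, 79/18)
Ac = (0, 0, -3/8, -53/72)
Σ b_i: 9/40·1 + 3·1 + (-3/5)·1 + (-13/8)·1 = 1 ✓
b·c: 3·(-1/2) + (-3/5)·(-3/4) + (-13/8)·79/18 = -5891/720 ≠ 1/2 ⇒ order 1.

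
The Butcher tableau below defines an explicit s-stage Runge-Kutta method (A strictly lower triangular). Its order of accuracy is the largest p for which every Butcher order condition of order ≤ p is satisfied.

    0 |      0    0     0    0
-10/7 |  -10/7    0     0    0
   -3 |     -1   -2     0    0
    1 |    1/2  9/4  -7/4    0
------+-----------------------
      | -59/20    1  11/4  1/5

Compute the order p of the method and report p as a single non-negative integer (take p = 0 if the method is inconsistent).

1

b = (-59/20, 1, 11/4, 1/5)
c = (0, -10/7, -3, 1)
Ac = (0, 0, 20/7, 57/28)
Σ b_i: (-59/20)·1 + 1·1 + 11/4·1 + 1/5·1 = 1 ✓
b·c: 1·(-10/7) + 11/4·(-3) + 1/5·1 = -1327/140 ≠ 1/2 ⇒ order 1.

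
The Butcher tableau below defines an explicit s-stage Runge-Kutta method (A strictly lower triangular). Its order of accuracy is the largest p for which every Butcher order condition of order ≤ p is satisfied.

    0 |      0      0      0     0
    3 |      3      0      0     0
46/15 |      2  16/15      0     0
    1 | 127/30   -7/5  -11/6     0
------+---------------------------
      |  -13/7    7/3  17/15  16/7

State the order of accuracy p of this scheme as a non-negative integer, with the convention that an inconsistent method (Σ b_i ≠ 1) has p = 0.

b = (-13/7, 7/3, 17/15, 16/7)
c = (0, 3, 46/15, 1)
Ac = (0, 0, 16/5, -442/45)
Σ b_i: (-13/7)·1 + 7/3·1 + 17/15·1 + 16/7·1 = 409/105 ≠ 1 ⇒ order 0.

0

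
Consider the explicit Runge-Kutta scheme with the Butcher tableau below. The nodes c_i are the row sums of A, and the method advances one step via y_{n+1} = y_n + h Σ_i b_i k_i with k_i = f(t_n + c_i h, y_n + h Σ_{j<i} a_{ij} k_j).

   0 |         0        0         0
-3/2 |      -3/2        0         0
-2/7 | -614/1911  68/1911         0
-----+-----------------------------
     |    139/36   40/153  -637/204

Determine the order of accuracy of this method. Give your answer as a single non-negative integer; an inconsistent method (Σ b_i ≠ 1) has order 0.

b = (139/36, 40/153, -637/204)
c = (0, -3/2, -2/7)
Ac = (0, 0, -34/637)
Σ b_i: 139/36·1 + 40/153·1 + (-637/204)·1 = 1 ✓
b·c: 40/153·(-3/2) + (-637/204)·(-2/7) = 1/2 ✓
b·c²: 40/153·9/4 + (-637/204)·4/49 = 1/3 ✓
b·Ac: (-637/204)·(-34/637) = 1/6 ✓; 3 stages ⇒ order 3.

3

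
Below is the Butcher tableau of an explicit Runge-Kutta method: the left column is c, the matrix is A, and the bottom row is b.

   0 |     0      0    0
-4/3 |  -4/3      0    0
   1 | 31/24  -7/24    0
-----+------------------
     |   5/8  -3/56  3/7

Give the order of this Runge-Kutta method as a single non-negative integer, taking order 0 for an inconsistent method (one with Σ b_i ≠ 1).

b = (5/8, -3/56, 3/7)
c = (0, -4/3, 1)
Ac = (0, 0, 7/18)
Σ b_i: 5/8·1 + (-3/56)·1 + 3/7·1 = 1 ✓
b·c: (-3/56)·(-4/3) + 3/7·1 = 1/2 ✓
b·c²: (-3/56)·16/9 + 3/7·1 = 1/3 ✓
b·Ac: 3/7·7/18 = 1/6 ✓; 3 stages ⇒ order 3.

3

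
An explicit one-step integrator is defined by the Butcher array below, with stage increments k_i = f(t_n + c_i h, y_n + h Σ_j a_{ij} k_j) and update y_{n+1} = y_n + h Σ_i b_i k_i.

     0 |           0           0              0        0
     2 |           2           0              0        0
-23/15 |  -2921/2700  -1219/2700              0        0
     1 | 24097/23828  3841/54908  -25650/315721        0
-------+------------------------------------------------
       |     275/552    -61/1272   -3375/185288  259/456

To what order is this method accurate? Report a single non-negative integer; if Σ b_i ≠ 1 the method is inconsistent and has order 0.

4

b = (275/552, -61/1272, -3375/185288, 259/456)
c = (0, 2, -23/15, 1)
Ac = (0, 0, -1219/1350, 137/518)
Σ b_i: 275/552·1 + (-61/1272)·1 + (-3375/185288)·1 + 259/456·1 = 1 ✓
b·c: (-61/1272)·2 + (-3375/185288)·(-23/15) + 259/456·1 = 1/2 ✓
b·c²: (-61/1272)·4 + (-3375/185288)·529/225 + 259/456·1 = 1/3 ✓
b·Ac: (-3375/185288)·(-1219/1350) + 259/456·137/518 = 1/6 ✓
b·c³: (-61/1272)·8 + (-3375/185288)·(-12167/3375) + 259/456·1 = 1/4 ✓
b·(c∘Ac): (-3375/185288)·28037/20250 + 259/456·137/518 = 1/8 ✓
b·Ac²: (-3375/185288)·(-1219/675) + 259/456·23/259 = 1/12 ✓
b·A²c: 259/456·19/259 = 1/24 ✓; 4 stages ⇒ order 4.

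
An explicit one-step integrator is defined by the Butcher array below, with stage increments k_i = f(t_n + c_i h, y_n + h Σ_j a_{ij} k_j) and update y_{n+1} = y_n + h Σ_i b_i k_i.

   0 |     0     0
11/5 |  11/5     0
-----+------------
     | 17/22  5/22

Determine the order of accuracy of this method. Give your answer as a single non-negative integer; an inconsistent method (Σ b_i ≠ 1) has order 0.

b = (17/22, 5/22)
c = (0, 11/5)
Σ b_i: 17/22·1 + 5/22·1 = 1 ✓
b·c: 5/22·11/5 = 1/2 ✓; 2 stages ⇒ order 2.

2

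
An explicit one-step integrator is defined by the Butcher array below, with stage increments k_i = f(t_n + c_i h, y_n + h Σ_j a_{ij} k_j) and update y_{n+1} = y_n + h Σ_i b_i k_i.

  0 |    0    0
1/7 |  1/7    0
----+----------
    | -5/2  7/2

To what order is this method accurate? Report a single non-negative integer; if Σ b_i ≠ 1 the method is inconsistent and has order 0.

b = (-5/2, 7/2)
c = (0, 1/7)
Σ b_i: (-5/2)·1 + 7/2·1 = 1 ✓
b·c: 7/2·1/7 = 1/2 ✓; 2 stages ⇒ order 2.

2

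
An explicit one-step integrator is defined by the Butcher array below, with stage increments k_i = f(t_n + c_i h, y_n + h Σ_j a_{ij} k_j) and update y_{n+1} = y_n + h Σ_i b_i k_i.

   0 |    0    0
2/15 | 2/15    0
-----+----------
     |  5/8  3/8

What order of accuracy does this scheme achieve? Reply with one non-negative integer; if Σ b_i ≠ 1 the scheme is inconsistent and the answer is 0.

b = (5/8, 3/8)
c = (0, 2/15)
Σ b_i: 5/8·1 + 3/8·1 = 1 ✓
b·c: 3/8·2/15 = 1/20 ≠ 1/2 ⇒ order 1.

1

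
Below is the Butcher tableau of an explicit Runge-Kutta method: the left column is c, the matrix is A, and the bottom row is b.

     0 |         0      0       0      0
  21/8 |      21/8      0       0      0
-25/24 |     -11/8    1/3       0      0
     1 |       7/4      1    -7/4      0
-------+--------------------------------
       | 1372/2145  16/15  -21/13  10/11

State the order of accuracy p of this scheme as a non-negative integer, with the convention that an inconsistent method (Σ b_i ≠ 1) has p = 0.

1

b = (1372/2145, 16/15, -21/13, 10/11)
c = (0, 21/8, -25/24, 1)
Ac = (0, 0, 7/8, 427/96)
Σ b_i: 1372/2145·1 + 16/15·1 + (-21/13)·1 + 10/11·1 = 1 ✓
b·c: 16/15·21/8 + (-21/13)·(-25/24) + 10/11·1 = 30841/5720 ≠ 1/2 ⇒ order 1.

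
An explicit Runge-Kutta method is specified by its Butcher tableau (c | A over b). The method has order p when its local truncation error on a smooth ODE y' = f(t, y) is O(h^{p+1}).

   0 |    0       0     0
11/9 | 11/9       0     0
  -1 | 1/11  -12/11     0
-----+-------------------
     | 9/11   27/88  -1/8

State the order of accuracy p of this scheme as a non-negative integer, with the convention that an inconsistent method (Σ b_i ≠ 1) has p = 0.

3

b = (9/11, 27/88, -1/8)
c = (0, 11/9, -1)
Ac = (0, 0, -4/3)
Σ b_i: 9/11·1 + 27/88·1 + (-1/8)·1 = 1 ✓
b·c: 27/88·11/9 + (-1/8)·(-1) = 1/2 ✓
b·c²: 27/88·121/81 + (-1/8)·1 = 1/3 ✓
b·Ac: (-1/8)·(-4/3) = 1/6 ✓; 3 stages ⇒ order 3.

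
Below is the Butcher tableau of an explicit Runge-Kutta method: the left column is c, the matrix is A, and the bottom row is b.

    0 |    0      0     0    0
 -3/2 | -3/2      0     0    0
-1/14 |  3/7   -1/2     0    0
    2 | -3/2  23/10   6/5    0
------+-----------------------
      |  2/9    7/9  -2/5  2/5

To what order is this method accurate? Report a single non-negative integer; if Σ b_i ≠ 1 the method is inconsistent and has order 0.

1

b = (2/9, 7/9, -2/5, 2/5)
c = (0, -3/2, -1/14, 2)
Ac = (0, 0, 3/4, -99/28)
Σ b_i: 2/9·1 + 7/9·1 + (-2/5)·1 + 2/5·1 = 1 ✓
b·c: 7/9·(-3/2) + (-2/5)·(-1/14) + 2/5·2 = -71/210 ≠ 1/2 ⇒ order 1.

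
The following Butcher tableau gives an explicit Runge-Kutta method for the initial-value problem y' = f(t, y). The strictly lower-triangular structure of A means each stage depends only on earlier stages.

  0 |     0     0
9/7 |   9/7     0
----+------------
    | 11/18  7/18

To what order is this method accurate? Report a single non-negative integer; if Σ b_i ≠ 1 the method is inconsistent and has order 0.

2

b = (11/18, 7/18)
c = (0, 9/7)
Σ b_i: 11/18·1 + 7/18·1 = 1 ✓
b·c: 7/18·9/7 = 1/2 ✓; 2 stages ⇒ order 2.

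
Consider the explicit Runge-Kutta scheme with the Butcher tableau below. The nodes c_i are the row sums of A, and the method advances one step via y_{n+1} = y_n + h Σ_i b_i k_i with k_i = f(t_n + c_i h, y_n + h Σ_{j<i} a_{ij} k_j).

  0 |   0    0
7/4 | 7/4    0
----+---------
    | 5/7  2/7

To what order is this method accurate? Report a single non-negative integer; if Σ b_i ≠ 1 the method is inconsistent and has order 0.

b = (5/7, 2/7)
c = (0, 7/4)
Σ b_i: 5/7·1 + 2/7·1 = 1 ✓
b·c: 2/7·7/4 = 1/2 ✓; 2 stages ⇒ order 2.

2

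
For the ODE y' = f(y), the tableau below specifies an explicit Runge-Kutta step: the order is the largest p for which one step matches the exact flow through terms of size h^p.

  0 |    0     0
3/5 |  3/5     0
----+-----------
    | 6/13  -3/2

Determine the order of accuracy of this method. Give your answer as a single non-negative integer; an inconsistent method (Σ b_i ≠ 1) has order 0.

b = (6/13, -3/2)
c = (0, 3/5)
Σ b_i: 6/13·1 + (-3/2)·1 = -27/26 ≠ 1 ⇒ order 0.

0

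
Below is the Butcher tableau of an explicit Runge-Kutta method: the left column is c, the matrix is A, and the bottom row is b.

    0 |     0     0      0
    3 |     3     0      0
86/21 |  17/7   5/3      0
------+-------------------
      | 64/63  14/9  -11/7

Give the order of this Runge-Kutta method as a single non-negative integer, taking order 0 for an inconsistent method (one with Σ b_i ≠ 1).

b = (64/63, 14/9, -11/7)
c = (0, 3, 86/21)
Ac = (0, 0, 5)
Σ b_i: 64/63·1 + 14/9·1 + (-11/7)·1 = 1 ✓
b·c: 14/9·3 + (-11/7)·86/21 = -260/147 ≠ 1/2 ⇒ order 1.

1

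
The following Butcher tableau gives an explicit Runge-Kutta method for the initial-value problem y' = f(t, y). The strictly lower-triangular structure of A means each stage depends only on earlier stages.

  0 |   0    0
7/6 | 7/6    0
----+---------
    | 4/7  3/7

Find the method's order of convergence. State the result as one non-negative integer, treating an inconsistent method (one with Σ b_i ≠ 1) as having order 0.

b = (4/7, 3/7)
c = (0, 7/6)
Σ b_i: 4/7·1 + 3/7·1 = 1 ✓
b·c: 3/7·7/6 = 1/2 ✓; 2 stages ⇒ order 2.

2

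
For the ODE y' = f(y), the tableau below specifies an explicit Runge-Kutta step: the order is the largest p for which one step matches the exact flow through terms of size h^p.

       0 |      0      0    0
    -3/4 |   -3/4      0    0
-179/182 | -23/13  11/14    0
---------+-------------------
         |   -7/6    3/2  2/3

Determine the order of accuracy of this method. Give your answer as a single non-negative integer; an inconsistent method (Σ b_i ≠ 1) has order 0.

1

b = (-7/6, 3/2, 2/3)
c = (0, -3/4, -179/182)
Ac = (0, 0, -33/56)
Σ b_i: (-7/6)·1 + 3/2·1 + 2/3·1 = 1 ✓
b·c: 3/2·(-3/4) + 2/3·(-179/182) = -3889/2184 ≠ 1/2 ⇒ order 1.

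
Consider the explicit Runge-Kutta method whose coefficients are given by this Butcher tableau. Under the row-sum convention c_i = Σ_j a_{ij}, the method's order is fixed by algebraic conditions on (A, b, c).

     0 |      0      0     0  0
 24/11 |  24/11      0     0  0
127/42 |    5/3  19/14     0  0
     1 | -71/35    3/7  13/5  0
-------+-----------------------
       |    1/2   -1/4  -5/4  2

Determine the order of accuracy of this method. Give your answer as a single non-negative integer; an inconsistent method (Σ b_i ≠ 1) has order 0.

1

b = (1/2, -1/4, -5/4, 2)
c = (0, 24/11, 127/42, 1)
Ac = (0, 0, 228/77, 2903/330)
Σ b_i: 1/2·1 + (-1/4)·1 + (-5/4)·1 + 2·1 = 1 ✓
b·c: (-1/4)·24/11 + (-5/4)·127/42 + 2·1 = -4297/1848 ≠ 1/2 ⇒ order 1.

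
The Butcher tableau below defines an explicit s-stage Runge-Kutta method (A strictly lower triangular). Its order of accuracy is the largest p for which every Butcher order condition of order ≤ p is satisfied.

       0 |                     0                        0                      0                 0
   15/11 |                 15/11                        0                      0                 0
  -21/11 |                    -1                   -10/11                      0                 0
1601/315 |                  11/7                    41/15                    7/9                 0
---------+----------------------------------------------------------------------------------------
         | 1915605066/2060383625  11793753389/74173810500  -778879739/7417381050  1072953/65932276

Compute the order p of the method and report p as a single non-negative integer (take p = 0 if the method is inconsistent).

b = (1915605066/2060383625, 11793753389/74173810500, -778879739/7417381050, 1072953/65932276)
c = (0, 15/11, -21/11, 1601/315)
Ac = (0, 0, -150/121, 74/33)
Σ b_i: 1915605066/2060383625·1 + 11793753389/74173810500·1 + (-778879739/7417381050)·1 + 1072953/65932276·1 = 1 ✓
b·c: 11793753389/74173810500·15/11 + (-778879739/7417381050)·(-21/11) + 1072953/65932276·1601/315 = 1/2 ✓
b·c²: 11793753389/74173810500·225/121 + (-778879739/7417381050)·441/121 + 1072953/65932276·2563201/99225 = 1/3 ✓
b·Ac: (-778879739/7417381050)·(-150/121) + 1072953/65932276·74/33 = 1/6 ✓
b·c³: 11793753389/74173810500·3375/1331 + (-778879739/7417381050)·(-9261/1331) + 1072953/65932276·4103684801/31255875 = 308197318269373/94237826240250 ≠ 1/4 ⇒ order 3.
b·(c∘Ac): (-778879739/7417381050)·3150/1331 + 1072953/65932276·118474/10395 = -1257334491/19944513490 ≠ 1/8
b·Ac²: (-778879739/7417381050)·(-2250/1331) + 1072953/65932276·958/121 = 1222016977/3988902698 ≠ 1/12
b·A²c: 1072953/65932276·(-350/363) = -62588925/3988902698 ≠ 1/24

3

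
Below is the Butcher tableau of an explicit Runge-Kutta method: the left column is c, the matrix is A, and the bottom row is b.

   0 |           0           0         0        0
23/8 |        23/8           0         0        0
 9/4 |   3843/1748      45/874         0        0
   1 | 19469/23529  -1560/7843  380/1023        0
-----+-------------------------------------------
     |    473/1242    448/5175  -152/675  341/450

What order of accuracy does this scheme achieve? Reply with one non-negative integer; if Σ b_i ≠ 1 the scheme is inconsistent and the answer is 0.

b = (473/1242, 448/5175, -152/675, 341/450)
c = (0, 23/8, 9/4, 1)
Ac = (0, 0, 45/304, 90/341)
Σ b_i: 473/1242·1 + 448/5175·1 + (-152/675)·1 + 341/450·1 = 1 ✓
b·c: 448/5175·23/8 + (-152/675)·9/4 + 341/450·1 = 1/2 ✓
b·c²: 448/5175·529/64 + (-152/675)·81/16 + 341/450·1 = 1/3 ✓
b·Ac: (-152/675)·45/304 + 341/450·90/341 = 1/6 ✓
b·c³: 448/5175·12167/512 + (-152/675)·729/64 + 341/450·1 = 1/4 ✓
b·(c∘Ac): (-152/675)·405/1216 + 341/450·90/341 = 1/8 ✓
b·Ac²: (-152/675)·1035/2432 + 341/450·645/2728 = 1/12 ✓
b·A²c: 341/450·75/1364 = 1/24 ✓; 4 stages ⇒ order 4.

4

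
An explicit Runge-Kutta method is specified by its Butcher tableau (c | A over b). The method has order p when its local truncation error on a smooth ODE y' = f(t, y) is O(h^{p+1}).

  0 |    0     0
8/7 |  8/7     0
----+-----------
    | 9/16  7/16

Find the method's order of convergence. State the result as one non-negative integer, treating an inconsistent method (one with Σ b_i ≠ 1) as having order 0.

b = (9/16, 7/16)
c = (0, 8/7)
Σ b_i: 9/16·1 + 7/16·1 = 1 ✓
b·c: 7/16·8/7 = 1/2 ✓; 2 stages ⇒ order 2.

2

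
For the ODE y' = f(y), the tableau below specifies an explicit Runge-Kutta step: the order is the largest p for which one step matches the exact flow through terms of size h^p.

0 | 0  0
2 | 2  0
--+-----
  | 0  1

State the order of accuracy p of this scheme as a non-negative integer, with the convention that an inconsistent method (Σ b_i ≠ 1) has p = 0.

1

b = (0, 1)
c = (0, 2)
Σ b_i: 1·1 = 1 ✓
b·c: 1·2 = 2 ≠ 1/2 ⇒ order 1.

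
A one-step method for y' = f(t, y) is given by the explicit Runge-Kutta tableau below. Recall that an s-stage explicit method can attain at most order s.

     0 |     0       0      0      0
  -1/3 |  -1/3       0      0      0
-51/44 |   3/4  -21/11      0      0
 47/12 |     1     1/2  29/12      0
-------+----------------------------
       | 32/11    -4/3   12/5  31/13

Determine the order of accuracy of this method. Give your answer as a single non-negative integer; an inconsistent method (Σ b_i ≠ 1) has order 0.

0

b = (32/11, -4/3, 12/5, 31/13)
c = (0, -1/3, -51/44, 47/12)
Ac = (0, 0, 7/11, -1567/528)
Σ b_i: 32/11·1 + (-4/3)·1 + 12/5·1 + 31/13·1 = 13643/2145 ≠ 1 ⇒ order 0.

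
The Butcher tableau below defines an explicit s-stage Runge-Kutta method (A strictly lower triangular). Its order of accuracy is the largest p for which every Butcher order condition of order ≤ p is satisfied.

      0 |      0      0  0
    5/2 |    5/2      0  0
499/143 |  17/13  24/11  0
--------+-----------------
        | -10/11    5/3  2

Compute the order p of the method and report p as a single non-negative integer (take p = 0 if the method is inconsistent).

b = (-10/11, 5/3, 2)
c = (0, 5/2, 499/143)
Ac = (0, 0, 60/11)
Σ b_i: (-10/11)·1 + 5/3·1 + 2·1 = 91/33 ≠ 1 ⇒ order 0.

0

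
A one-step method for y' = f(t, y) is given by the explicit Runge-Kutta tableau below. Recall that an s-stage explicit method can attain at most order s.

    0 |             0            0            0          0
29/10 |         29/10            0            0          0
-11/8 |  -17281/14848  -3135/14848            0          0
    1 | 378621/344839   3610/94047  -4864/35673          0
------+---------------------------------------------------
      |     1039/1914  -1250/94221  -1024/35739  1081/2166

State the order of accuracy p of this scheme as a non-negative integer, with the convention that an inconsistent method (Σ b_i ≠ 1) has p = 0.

b = (1039/1914, -1250/94221, -1024/35739, 1081/2166)
c = (0, 29/10, -11/8, 1)
Ac = (0, 0, -627/1024, 323/1081)
Σ b_i: 1039/1914·1 + (-1250/94221)·1 + (-1024/35739)·1 + 1081/2166·1 = 1 ✓
b·c: (-1250/94221)·29/10 + (-1024/35739)·(-11/8) + 1081/2166·1 = 1/2 ✓
b·c²: (-1250/94221)·841/100 + (-1024/35739)·121/64 + 1081/2166·1 = 1/3 ✓
b·Ac: (-1024/35739)·(-627/1024) + 1081/2166·323/1081 = 1/6 ✓
b·c³: (-1250/94221)·24389/1000 + (-1024/35739)·(-1331/512) + 1081/2166·1 = 1/4 ✓
b·(c∘Ac): (-1024/35739)·6897/8192 + 1081/2166·323/1081 = 1/8 ✓
b·Ac²: (-1024/35739)·(-18183/10240) + 1081/2166·703/10810 = 1/12 ✓
b·A²c: 1081/2166·361/4324 = 1/24 ✓; 4 stages ⇒ order 4.

4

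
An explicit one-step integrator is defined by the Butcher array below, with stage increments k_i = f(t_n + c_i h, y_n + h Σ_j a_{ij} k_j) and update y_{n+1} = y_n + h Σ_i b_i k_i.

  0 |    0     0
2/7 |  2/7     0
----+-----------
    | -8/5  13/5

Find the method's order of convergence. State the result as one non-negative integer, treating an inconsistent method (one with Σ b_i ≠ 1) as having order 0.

1

b = (-8/5, 13/5)
c = (0, 2/7)
Σ b_i: (-8/5)·1 + 13/5·1 = 1 ✓
b·c: 13/5·2/7 = 26/35 ≠ 1/2 ⇒ order 1.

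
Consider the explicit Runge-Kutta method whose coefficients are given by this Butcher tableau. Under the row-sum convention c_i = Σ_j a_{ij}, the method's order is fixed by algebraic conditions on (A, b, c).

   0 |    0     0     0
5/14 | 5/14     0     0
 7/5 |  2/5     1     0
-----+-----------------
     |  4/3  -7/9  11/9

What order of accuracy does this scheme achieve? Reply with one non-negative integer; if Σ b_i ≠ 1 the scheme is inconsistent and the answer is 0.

b = (4/3, -7/9, 11/9)
c = (0, 5/14, 7/5)
Ac = (0, 0, 5/14)
Σ b_i: 4/3·1 + (-7/9)·1 + 11/9·1 = 16/9 ≠ 1 ⇒ order 0.

0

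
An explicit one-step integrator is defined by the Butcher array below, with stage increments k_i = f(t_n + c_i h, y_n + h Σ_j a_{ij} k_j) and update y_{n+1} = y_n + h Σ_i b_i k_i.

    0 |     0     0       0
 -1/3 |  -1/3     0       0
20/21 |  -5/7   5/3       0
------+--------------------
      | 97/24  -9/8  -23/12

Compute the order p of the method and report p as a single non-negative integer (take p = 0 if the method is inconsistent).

1

b = (97/24, -9/8, -23/12)
c = (0, -1/3, 20/21)
Ac = (0, 0, -5/9)
Σ b_i: 97/24·1 + (-9/8)·1 + (-23/12)·1 = 1 ✓
b·c: (-9/8)·(-1/3) + (-23/12)·20/21 = -731/504 ≠ 1/2 ⇒ order 1.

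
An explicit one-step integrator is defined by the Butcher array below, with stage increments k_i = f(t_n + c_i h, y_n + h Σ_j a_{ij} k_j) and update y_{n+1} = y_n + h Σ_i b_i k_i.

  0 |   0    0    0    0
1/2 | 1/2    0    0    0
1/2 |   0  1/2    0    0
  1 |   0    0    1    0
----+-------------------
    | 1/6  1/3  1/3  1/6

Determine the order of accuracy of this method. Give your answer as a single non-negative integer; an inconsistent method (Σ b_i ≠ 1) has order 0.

4

b = (1/6, 1/3, 1/3, 1/6)
c = (0, 1/2, 1/2, 1)
Ac = (0, 0, 1/4, 1/2)
Σ b_i: 1/6·1 + 1/3·1 + 1/3·1 + 1/6·1 = 1 ✓
b·c: 1/3·1/2 + 1/3·1/2 + 1/6·1 = 1/2 ✓
b·c²: 1/3·1/4 + 1/3·1/4 + 1/6·1 = 1/3 ✓
b·Ac: 1/3·1/4 + 1/6·1/2 = 1/6 ✓
b·c³: 1/3·1/8 + 1/3·1/8 + 1/6·1 = 1/4 ✓
b·(c∘Ac): 1/3·1/8 + 1/6·1/2 = 1/8 ✓
b·Ac²: 1/3·1/8 + 1/6·1/4 = 1/12 ✓
b·A²c: 1/6·1/4 = 1/24 ✓; 4 stages ⇒ order 4.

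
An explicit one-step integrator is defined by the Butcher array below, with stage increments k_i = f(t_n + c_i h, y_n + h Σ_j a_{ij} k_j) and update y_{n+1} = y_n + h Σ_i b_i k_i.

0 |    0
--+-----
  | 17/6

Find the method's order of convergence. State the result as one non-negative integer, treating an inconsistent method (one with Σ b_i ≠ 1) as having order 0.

0

b = (17/6)
c = (0)
Σ b_i: 17/6·1 = 17/6 ≠ 1 ⇒ order 0.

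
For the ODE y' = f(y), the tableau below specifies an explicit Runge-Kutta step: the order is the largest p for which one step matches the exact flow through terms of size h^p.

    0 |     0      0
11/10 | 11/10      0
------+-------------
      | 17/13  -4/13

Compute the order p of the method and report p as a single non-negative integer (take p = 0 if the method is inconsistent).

1

b = (17/13, -4/13)
c = (0, 11/10)
Σ b_i: 17/13·1 + (-4/13)·1 = 1 ✓
b·c: (-4/13)·11/10 = -22/65 ≠ 1/2 ⇒ order 1.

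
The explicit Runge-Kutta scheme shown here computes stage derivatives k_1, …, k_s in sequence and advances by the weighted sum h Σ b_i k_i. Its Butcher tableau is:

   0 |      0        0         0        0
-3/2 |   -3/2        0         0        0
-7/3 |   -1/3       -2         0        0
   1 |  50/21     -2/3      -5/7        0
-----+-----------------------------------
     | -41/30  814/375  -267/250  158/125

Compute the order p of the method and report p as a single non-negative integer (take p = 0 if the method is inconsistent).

3

b = (-41/30, 814/375, -267/250, 158/125)
c = (0, -3/2, -7/3, 1)
Ac = (0, 0, 3, 8/3)
Σ b_i: (-41/30)·1 + 814/375·1 + (-267/250)·1 + 158/125·1 = 1 ✓
b·c: 814/375·(-3/2) + (-267/250)·(-7/3) + 158/125·1 = 1/2 ✓
b·c²: 814/375·9/4 + (-267/250)·49/9 + 158/125·1 = 1/3 ✓
b·Ac: (-267/250)·3 + 158/125·8/3 = 1/6 ✓
b·c³: 814/375·(-27/8) + (-267/250)·(-343/27) + 158/125·1 = 1351/180 ≠ 1/4 ⇒ order 3.
b·(c∘Ac): (-267/250)·(-7) + 158/125·8/3 = 1627/150 ≠ 1/8
b·Ac²: (-267/250)·(-9/2) + 158/125·(-97/18) = -361/180 ≠ 1/12
b·A²c: 158/125·(-15/7) = -474/175 ≠ 1/24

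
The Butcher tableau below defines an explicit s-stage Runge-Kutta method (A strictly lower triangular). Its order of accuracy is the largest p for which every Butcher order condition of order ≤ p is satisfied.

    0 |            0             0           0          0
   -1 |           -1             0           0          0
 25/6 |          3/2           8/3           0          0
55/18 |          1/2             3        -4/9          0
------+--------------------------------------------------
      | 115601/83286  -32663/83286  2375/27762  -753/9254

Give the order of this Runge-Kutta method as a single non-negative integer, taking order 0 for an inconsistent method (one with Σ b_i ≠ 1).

b = (115601/83286, -32663/83286, 2375/27762, -753/9254)
c = (0, -1, 25/6, 55/18)
Ac = (0, 0, -8/3, -131/27)
Σ b_i: 115601/83286·1 + (-32663/83286)·1 + 2375/27762·1 + (-753/9254)·1 = 1 ✓
b·c: (-32663/83286)·(-1) + 2375/27762·25/6 + (-753/9254)·55/18 = 1/2 ✓
b·c²: (-32663/83286)·1 + 2375/27762·625/36 + (-753/9254)·3025/324 = 1/3 ✓
b·Ac: 2375/27762·(-8/3) + (-753/9254)·(-131/27) = 1/6 ✓
b·c³: (-32663/83286)·(-1) + 2375/27762·15625/216 + (-753/9254)·166375/5832 = 9577901/2248722 ≠ 1/4 ⇒ order 3.
b·(c∘Ac): 2375/27762·(-100/9) + (-753/9254)·(-7205/486) = 383455/1499148 ≠ 1/8
b·Ac²: 2375/27762·8/3 + (-753/9254)·(-382/81) = 76441/124929 ≠ 1/12
b·A²c: (-753/9254)·32/27 = -4016/41643 ≠ 1/24

3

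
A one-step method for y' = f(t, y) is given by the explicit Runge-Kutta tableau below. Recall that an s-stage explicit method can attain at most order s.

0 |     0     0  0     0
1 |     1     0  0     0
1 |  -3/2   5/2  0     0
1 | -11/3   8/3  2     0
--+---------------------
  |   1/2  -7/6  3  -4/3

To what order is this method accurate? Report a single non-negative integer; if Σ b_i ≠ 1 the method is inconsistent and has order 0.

2

b = (1/2, -7/6, 3, -4/3)
c = (0, 1, 1, 1)
Ac = (0, 0, 5/2, 14/3)
Σ b_i: 1/2·1 + (-7/6)·1 + 3·1 + (-4/3)·1 = 1 ✓
b·c: (-7/6)·1 + 3·1 + (-4/3)·1 = 1/2 ✓
b·c²: (-7/6)·1 + 3·1 + (-4/3)·1 = 1/2 ≠ 1/3 ⇒ order 2.
b·Ac: 3·5/2 + (-4/3)·14/3 = 23/18 ≠ 1/6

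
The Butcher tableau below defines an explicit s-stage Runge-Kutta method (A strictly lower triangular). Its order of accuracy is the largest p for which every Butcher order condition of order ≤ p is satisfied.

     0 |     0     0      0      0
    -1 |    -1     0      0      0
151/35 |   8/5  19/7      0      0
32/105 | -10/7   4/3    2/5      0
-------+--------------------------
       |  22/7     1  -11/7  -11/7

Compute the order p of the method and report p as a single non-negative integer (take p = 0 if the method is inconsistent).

1

b = (22/7, 1, -11/7, -11/7)
c = (0, -1, 151/35, 32/105)
Ac = (0, 0, -19/7, 206/525)
Σ b_i: 22/7·1 + 1·1 + (-11/7)·1 + (-11/7)·1 = 1 ✓
b·c: 1·(-1) + (-11/7)·151/35 + (-11/7)·32/105 = -1214/147 ≠ 1/2 ⇒ order 1.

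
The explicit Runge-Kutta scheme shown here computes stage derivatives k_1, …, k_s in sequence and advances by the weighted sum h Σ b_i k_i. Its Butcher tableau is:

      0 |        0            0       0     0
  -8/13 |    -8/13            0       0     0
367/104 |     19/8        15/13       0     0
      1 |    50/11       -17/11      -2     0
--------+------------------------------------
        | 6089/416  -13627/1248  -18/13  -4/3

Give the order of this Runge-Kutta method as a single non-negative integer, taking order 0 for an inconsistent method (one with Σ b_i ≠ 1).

2

b = (6089/416, -13627/1248, -18/13, -4/3)
c = (0, -8/13, 367/104, 1)
Ac = (0, 0, -120/169, -3493/572)
Σ b_i: 6089/416·1 + (-13627/1248)·1 + (-18/13)·1 + (-4/3)·1 = 1 ✓
b·c: (-13627/1248)·(-8/13) + (-18/13)·367/104 + (-4/3)·1 = 1/2 ✓
b·c²: (-13627/1248)·64/169 + (-18/13)·134689/10816 + (-4/3)·1 = -1596649/70304 ≠ 1/3 ⇒ order 2.
b·Ac: (-18/13)·(-120/169) + (-4/3)·(-3493/572) = 661597/72501 ≠ 1/6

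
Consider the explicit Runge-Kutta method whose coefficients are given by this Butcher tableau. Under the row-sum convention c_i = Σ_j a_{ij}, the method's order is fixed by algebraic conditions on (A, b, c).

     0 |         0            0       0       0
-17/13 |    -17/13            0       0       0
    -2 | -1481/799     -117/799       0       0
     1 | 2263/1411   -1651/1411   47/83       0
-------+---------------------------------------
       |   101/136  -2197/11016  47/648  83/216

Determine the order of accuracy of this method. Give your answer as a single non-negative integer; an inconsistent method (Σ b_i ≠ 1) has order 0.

b = (101/136, -2197/11016, 47/648, 83/216)
c = (0, -17/13, -2, 1)
Ac = (0, 0, 9/47, 33/83)
Σ b_i: 101/136·1 + (-2197/11016)·1 + 47/648·1 + 83/216·1 = 1 ✓
b·c: (-2197/11016)·(-17/13) + 47/648·(-2) + 83/216·1 = 1/2 ✓
b·c²: (-2197/11016)·289/169 + 47/648·4 + 83/216·1 = 1/3 ✓
b·Ac: 47/648·9/47 + 83/216·33/83 = 1/6 ✓
b·c³: (-2197/11016)·(-4913/2197) + 47/648·(-8) + 83/216·1 = 1/4 ✓
b·(c∘Ac): 47/648·(-18/47) + 83/216·33/83 = 1/8 ✓
b·Ac²: 47/648·(-153/611) + 83/216·285/1079 = 1/12 ✓
b·A²c: 83/216·9/83 = 1/24 ✓; 4 stages ⇒ order 4.

4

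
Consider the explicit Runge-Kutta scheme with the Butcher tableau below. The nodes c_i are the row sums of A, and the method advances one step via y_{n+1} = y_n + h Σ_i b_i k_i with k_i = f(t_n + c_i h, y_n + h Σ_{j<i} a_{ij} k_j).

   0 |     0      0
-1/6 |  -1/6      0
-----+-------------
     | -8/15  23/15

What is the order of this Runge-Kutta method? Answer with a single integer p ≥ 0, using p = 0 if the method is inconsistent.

b = (-8/15, 23/15)
c = (0, -1/6)
Σ b_i: (-8/15)·1 + 23/15·1 = 1 ✓
b·c: 23/15·(-1/6) = -23/90 ≠ 1/2 ⇒ order 1.

1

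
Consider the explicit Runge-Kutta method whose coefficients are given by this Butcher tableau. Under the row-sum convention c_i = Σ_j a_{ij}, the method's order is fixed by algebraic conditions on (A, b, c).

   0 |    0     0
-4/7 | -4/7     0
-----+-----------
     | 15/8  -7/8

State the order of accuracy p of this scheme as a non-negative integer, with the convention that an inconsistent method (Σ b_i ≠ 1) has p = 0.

b = (15/8, -7/8)
c = (0, -4/7)
Σ b_i: 15/8·1 + (-7/8)·1 = 1 ✓
b·c: (-7/8)·(-4/7) = 1/2 ✓; 2 stages ⇒ order 2.

2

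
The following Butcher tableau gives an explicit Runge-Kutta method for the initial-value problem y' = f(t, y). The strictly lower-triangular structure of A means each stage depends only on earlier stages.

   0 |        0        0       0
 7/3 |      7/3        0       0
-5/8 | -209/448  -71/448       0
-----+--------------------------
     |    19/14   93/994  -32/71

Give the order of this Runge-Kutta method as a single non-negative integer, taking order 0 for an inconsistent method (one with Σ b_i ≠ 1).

b = (19/14, 93/994, -32/71)
c = (0, 7/3, -5/8)
Ac = (0, 0, -71/192)
Σ b_i: 19/14·1 + 93/994·1 + (-32/71)·1 = 1 ✓
b·c: 93/994·7/3 + (-32/71)·(-5/8) = 1/2 ✓
b·c²: 93/994·49/9 + (-32/71)·25/64 = 1/3 ✓
b·Ac: (-32/71)·(-71/192) = 1/6 ✓; 3 stages ⇒ order 3.

3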